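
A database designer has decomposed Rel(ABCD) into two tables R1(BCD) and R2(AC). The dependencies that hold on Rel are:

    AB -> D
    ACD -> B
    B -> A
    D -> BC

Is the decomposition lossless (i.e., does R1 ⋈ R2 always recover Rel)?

Common attributes: R1 ∩ R2 = {C}.
No dependency enlarges {C}, so (C)⁺ = {C}.
The closure contains neither all of R1 = {BCD} nor all of R2 = {AC}, so the common attributes are not a superkey of either fragment. The join is lossy.

No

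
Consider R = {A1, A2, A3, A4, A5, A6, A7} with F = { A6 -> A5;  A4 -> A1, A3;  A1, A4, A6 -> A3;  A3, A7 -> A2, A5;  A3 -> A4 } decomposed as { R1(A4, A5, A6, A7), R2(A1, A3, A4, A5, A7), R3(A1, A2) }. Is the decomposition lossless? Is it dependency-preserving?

Lossless test (chase): Rows 1 and 2 agree on A4; apply A4→A1, A3 and equate their A1, A3 entries. Rows 1 and 2 agree on A3, A7; apply A3, A7→A2, A5 and equate their A2, A5 entries. No row becomes fully distinguished — the join is lossy.
Dependency preservation: the restricted closure of {A3, A7} across the fragments never reaches {A2, A5}, so A3, A7 → A2, A5 cannot be enforced without a join — not preserved.

lossy and not dependency-preserving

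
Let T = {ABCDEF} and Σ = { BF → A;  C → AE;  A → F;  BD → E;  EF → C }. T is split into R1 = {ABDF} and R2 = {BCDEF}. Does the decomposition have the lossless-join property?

Yes

Common attributes: R1 ∩ R2 = {BDF}.
Closure of {BDF}: BF → A applies, adding A; BD → E applies, adding E; EF → C applies, adding C. So (BDF)⁺ = {ABCDEF}.
This closure contains every attribute of R1, so R1 ∩ R2 → R1. The join is lossless.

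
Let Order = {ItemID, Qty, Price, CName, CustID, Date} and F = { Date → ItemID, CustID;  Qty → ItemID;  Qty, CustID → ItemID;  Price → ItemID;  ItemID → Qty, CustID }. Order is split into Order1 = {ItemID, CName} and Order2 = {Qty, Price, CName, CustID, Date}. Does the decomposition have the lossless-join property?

Common attributes: Order1 ∩ Order2 = {CName}.
No dependency enlarges {CName}, so (CName)⁺ = {CName}.
The closure contains neither all of Order1 = {ItemID, CName} nor all of Order2 = {Qty, Price, CName, CustID, Date}, so the common attributes are not a superkey of either fragment. The join is lossy.

No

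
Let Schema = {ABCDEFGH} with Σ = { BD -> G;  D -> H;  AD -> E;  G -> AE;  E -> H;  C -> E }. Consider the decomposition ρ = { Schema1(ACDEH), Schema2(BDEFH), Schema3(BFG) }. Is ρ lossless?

Chase test. Columns are ABCDEFGH; row i has aⱼ where attribute j ∈ Schemai, else bᵢⱼ.
Initial tableau (one row per fragment):
  row 1: a1 b12 a3 a4 a5 b16 b17 a8
  row 2: b21 a2 b23 a4 a5 a6 b27 a8
  row 3: b31 a2 b33 b34 b35 a6 a7 b38
No row becomes fully distinguished — the join is lossy.

No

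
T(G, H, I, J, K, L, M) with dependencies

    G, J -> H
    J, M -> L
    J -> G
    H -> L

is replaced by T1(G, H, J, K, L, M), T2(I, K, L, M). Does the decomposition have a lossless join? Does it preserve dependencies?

lossy but dependency-preserving

Lossless test: (K, L, M)⁺ = {K, L, M}, which is a superkey of neither fragment — lossy.
Dependency preservation: every FD's attributes lie within a single fragment, so each can be enforced locally — preserved.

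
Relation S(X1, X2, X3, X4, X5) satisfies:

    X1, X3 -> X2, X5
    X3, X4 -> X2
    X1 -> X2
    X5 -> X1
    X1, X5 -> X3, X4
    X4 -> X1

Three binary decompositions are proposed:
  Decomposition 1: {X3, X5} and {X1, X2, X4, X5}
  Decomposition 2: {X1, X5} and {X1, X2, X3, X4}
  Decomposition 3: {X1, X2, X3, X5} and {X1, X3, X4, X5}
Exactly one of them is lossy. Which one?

Decomposition 1: common = {X5}, closure = {X1, X2, X3, X4, X5} → lossless.
Decomposition 2: common = {X1}, closure = {X1, X2} → lossy.
Decomposition 3: common = {X1, X3, X5}, closure = {X1, X2, X3, X4, X5} → lossless.

Decomposition 2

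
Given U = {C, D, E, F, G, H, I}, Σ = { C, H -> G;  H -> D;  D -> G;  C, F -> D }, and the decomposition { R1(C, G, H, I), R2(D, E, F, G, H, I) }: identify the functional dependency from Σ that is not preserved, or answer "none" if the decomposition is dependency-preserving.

Check C, F → D: no single fragment contains all of {C, D, F}, and the restricted closure of {C, F} across the fragments never reaches {D}.
C, H → G is preserved.
H → D is preserved.
D → G is preserved.

C, F -> D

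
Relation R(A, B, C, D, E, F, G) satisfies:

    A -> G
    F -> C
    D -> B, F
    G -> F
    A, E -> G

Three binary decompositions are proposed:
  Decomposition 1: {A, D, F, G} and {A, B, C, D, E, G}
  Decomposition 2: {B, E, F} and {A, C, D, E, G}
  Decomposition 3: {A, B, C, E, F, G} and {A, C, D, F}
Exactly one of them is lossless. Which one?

Decomposition 1

Decomposition 1: common = {A, D, G}, closure = {A, B, C, D, F, G} → lossless.
Decomposition 2: common = {E}, closure = {E} → lossy.
Decomposition 3: common = {A, C, F}, closure = {A, C, F, G} → lossy.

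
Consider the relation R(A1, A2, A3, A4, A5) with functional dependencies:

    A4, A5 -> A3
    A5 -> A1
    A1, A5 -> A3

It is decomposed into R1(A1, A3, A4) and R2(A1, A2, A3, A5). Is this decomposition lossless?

No

Common attributes: R1 ∩ R2 = {A1, A3}.
No dependency enlarges {A1, A3}, so (A1, A3)⁺ = {A1, A3}.
The closure contains neither all of R1 = {A1, A3, A4} nor all of R2 = {A1, A2, A3, A5}, so the common attributes are not a superkey of either fragment. The join is lossy.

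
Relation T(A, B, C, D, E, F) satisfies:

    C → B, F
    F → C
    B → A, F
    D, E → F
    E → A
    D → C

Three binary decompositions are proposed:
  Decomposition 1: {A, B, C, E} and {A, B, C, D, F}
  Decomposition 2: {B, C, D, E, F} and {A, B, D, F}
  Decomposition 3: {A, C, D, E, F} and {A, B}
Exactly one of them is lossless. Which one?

Decomposition 2

Decomposition 1: common = {A, B, C}, closure = {A, B, C, F} → lossy.
Decomposition 2: common = {B, D, F}, closure = {A, B, C, D, F} → lossless.
Decomposition 3: common = {A}, closure = {A} → lossy.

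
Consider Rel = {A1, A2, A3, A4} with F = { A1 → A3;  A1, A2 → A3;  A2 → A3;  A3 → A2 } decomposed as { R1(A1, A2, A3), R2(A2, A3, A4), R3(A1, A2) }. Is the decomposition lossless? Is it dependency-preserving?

Lossless test (chase): Rows 1 and 3 agree on A1; apply A1→A3 and equate their A3 entries. No row becomes fully distinguished — the join is lossy.
Dependency preservation: every FD's attributes lie within a single fragment, so each can be enforced locally — preserved.

lossy but dependency-preserving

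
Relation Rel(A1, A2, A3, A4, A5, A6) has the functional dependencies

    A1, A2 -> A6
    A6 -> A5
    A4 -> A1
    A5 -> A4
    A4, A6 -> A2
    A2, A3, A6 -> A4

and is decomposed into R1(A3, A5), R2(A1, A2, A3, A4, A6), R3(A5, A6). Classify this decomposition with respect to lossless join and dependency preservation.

Lossless test (chase): Rows 2 and 3 agree on A6; apply A6→A5 and equate their A5 entries. Rows 1 and 2 agree on A5; apply A5→A4 and equate their A4 entries. Rows 1 and 3 agree on A5; apply A5→A4 and equate their A4 entries. Rows 2 and 3 agree on A4, A6; apply A4, A6→A2 and equate their A2 entries. Rows 1 and 2 agree on A4; apply A4→A1 and equate their A1 entries. Rows 1 and 3 agree on A4; apply A4→A1 and equate their A1 entries. Row 2 is now all distinguished symbols — the join is lossless.
Dependency preservation: the restricted closure of {A5} across the fragments never reaches {A4}, so A5 → A4 cannot be enforced without a join — not preserved.

lossless but not dependency-preserving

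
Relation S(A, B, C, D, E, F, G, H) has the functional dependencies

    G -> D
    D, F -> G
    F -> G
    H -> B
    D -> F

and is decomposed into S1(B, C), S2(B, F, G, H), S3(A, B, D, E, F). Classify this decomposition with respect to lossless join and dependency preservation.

Lossless test (chase): Rows 2 and 3 agree on F; apply F→G and equate their G entries. Rows 2 and 3 agree on G; apply G→D and equate their D entries. No row becomes fully distinguished — the join is lossy.
Dependency preservation: G → D; D, F → G are not contained in any single fragment, but the restricted closure of each left-hand side across the fragments still reaches the right-hand side; the remaining FDs each lie inside some fragment. All dependencies are preserved.

lossy but dependency-preserving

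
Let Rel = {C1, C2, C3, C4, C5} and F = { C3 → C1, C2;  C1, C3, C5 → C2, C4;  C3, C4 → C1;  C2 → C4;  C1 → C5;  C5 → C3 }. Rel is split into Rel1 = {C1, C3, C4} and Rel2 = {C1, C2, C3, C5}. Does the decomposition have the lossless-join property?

Yes

Common attributes: Rel1 ∩ Rel2 = {C1, C3}.
Closure of {C1, C3}: C3 → C1, C2 applies, adding C2; C2 → C4 applies, adding C4; C1 → C5 applies, adding C5. So (C1, C3)⁺ = {C1, C2, C3, C4, C5}.
This closure contains every attribute of Rel1, so Rel1 ∩ Rel2 → Rel1. The join is lossless.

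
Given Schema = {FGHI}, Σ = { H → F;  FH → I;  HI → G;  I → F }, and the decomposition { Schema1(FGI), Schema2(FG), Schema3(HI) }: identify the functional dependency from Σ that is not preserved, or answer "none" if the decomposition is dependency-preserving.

Check HI → G: no single fragment contains all of {GHI}, and the restricted closure of {HI} across the fragments never reaches {G}.
H → F is preserved.
FH → I is preserved.
I → F is preserved.

HI → G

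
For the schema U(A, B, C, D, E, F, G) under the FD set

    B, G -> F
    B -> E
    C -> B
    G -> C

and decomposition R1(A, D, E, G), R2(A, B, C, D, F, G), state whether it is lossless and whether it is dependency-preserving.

Lossless test: (A, D, G)⁺ = {A, B, C, D, E, F, G}, which contains all of one fragment — lossless.
Dependency preservation: the restricted closure of {B} across the fragments never reaches {E}, so B → E cannot be enforced without a join — not preserved.

lossless but not dependency-preserving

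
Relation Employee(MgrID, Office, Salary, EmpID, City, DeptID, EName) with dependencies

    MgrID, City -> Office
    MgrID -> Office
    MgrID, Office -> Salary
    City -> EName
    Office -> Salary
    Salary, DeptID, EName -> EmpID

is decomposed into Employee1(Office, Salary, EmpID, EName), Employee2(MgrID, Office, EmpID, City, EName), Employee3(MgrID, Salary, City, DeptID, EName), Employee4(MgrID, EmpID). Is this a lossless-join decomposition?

Chase test. Columns are MgrID, Office, Salary, EmpID, City, DeptID, EName; row i has aⱼ where attribute j ∈ Employeei, else bᵢⱼ.
Initial tableau (one row per fragment):
  row 1: b11 a2 a3 a4 b15 b16 a7
  row 2: a1 a2 b23 a4 a5 b26 a7
  row 3: a1 b32 a3 b34 a5 a6 a7
  row 4: a1 b42 b43 a4 b45 b46 b47
Rows 2 and 3 agree on MgrID, City; apply MgrID, City→Office and equate their Office entries.
Rows 2 and 4 agree on MgrID; apply MgrID→Office and equate their Office entries.
Rows 2 and 3 agree on MgrID, Office; apply MgrID, Office→Salary and equate their Salary entries.
Rows 2 and 4 agree on MgrID, Office; apply MgrID, Office→Salary and equate their Salary entries.
No row becomes fully distinguished — the join is lossy.

No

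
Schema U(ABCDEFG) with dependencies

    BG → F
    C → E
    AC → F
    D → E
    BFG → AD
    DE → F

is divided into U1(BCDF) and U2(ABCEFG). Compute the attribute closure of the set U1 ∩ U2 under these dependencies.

U1 ∩ U2 = {BCF}.
C → E applies, adding E
Closure: {BCEF}.

BCEF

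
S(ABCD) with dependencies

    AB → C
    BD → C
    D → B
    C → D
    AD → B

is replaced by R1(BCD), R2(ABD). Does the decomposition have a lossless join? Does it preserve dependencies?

Lossless test: (BD)⁺ = {BCD}, which contains all of one fragment — lossless.
Dependency preservation: AB → C is not contained in any single fragment, but the restricted closure of its left-hand side across the fragments still reaches the right-hand side; the remaining FDs each lie inside some fragment. All dependencies are preserved.

lossless and dependency-preserving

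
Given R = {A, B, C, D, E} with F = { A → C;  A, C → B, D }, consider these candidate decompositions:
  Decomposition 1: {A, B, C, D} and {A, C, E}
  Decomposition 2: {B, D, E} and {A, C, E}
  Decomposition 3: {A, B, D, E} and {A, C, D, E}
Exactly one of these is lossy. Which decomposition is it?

Decomposition 1: common = {A, C}, closure = {A, B, C, D} → lossless.
Decomposition 2: common = {E}, closure = {E} → lossy.
Decomposition 3: common = {A, D, E}, closure = {A, B, C, D, E} → lossless.

Decomposition 2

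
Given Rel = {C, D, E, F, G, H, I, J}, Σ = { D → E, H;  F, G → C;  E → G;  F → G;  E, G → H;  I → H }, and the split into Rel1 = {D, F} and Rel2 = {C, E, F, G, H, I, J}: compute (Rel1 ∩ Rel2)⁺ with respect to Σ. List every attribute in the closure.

Rel1 ∩ Rel2 = {F}.
F → G applies, adding G
F, G → C applies, adding C
Closure: {C, F, G}.

C, F, G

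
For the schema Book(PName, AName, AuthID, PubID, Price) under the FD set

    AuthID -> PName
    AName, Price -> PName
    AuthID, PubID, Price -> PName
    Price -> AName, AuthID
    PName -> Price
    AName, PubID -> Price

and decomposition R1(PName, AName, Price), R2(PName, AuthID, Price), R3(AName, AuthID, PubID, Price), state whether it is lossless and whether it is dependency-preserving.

Lossless test (chase): Rows 2 and 3 agree on AuthID; apply AuthID→PName and equate their PName entries. Rows 1 and 2 agree on Price; apply Price→AName, AuthID and equate their AName, AuthID entries. Row 3 is now all distinguished symbols — the join is lossless.
Dependency preservation: AuthID, PubID, Price → PName is not contained in any single fragment, but the restricted closure of its left-hand side across the fragments still reaches the right-hand side; the remaining FDs each lie inside some fragment. All dependencies are preserved.

lossless and dependency-preserving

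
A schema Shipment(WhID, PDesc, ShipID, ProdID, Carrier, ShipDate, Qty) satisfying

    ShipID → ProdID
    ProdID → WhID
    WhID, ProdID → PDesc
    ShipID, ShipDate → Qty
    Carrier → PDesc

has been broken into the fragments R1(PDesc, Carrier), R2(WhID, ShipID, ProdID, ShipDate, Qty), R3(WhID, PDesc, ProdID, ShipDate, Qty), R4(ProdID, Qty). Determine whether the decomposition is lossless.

Chase test. Columns are WhID, PDesc, ShipID, ProdID, Carrier, ShipDate, Qty; row i has aⱼ where attribute j ∈ Ri, else bᵢⱼ.
Initial tableau (one row per fragment):
  row 1: b11 a2 b13 b14 a5 b16 b17
  row 2: a1 b22 a3 a4 b25 a6 a7
  row 3: a1 a2 b33 a4 b35 a6 a7
  row 4: b41 b42 b43 a4 b45 b46 a7
Rows 2 and 4 agree on ProdID; apply ProdID→WhID and equate their WhID entries.
Rows 2 and 3 agree on WhID, ProdID; apply WhID, ProdID→PDesc and equate their PDesc entries.
Rows 2 and 4 agree on WhID, ProdID; apply WhID, ProdID→PDesc and equate their PDesc entries.
No row becomes fully distinguished — the join is lossy.

No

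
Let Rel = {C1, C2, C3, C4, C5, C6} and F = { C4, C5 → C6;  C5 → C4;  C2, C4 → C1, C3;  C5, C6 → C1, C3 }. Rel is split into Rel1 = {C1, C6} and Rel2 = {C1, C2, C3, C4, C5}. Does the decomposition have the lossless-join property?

No

Common attributes: Rel1 ∩ Rel2 = {C1}.
No dependency enlarges {C1}, so (C1)⁺ = {C1}.
The closure contains neither all of Rel1 = {C1, C6} nor all of Rel2 = {C1, C2, C3, C4, C5}, so the common attributes are not a superkey of either fragment. The join is lossy.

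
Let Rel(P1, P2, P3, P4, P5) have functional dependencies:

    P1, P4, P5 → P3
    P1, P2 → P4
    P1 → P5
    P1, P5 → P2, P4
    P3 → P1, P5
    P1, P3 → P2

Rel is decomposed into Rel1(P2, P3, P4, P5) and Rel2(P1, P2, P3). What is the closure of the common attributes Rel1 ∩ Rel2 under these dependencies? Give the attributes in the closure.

Rel1 ∩ Rel2 = {P2, P3}.
P3 → P1, P5 applies, adding P1, P5
P1, P2 → P4 applies, adding P4
Closure: {P1, P2, P3, P4, P5}.

P1, P2, P3, P4, P5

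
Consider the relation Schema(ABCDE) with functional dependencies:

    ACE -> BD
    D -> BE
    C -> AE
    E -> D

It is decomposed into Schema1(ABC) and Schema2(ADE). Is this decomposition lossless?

Common attributes: Schema1 ∩ Schema2 = {A}.
No dependency enlarges {A}, so (A)⁺ = {A}.
The closure contains neither all of Schema1 = {ABC} nor all of Schema2 = {ADE}, so the common attributes are not a superkey of either fragment. The join is lossy.

No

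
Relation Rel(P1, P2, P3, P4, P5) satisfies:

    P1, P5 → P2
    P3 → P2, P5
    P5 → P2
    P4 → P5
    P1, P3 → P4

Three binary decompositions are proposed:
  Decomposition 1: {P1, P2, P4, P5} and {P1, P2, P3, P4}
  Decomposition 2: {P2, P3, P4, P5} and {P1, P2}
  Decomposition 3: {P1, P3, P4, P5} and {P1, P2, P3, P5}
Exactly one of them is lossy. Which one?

Decomposition 1: common = {P1, P2, P4}, closure = {P1, P2, P4, P5} → lossless.
Decomposition 2: common = {P2}, closure = {P2} → lossy.
Decomposition 3: common = {P1, P3, P5}, closure = {P1, P2, P3, P4, P5} → lossless.

Decomposition 2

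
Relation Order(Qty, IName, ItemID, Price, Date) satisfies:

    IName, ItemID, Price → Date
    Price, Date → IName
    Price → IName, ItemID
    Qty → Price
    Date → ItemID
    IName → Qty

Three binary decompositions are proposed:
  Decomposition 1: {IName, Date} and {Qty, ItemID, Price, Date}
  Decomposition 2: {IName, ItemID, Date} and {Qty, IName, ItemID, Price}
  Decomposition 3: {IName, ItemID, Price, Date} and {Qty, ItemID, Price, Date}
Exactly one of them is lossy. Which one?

Decomposition 1

Decomposition 1: common = {Date}, closure = {ItemID, Date} → lossy.
Decomposition 2: common = {IName, ItemID}, closure = {Qty, IName, ItemID, Price, Date} → lossless.
Decomposition 3: common = {ItemID, Price, Date}, closure = {Qty, IName, ItemID, Price, Date} → lossless.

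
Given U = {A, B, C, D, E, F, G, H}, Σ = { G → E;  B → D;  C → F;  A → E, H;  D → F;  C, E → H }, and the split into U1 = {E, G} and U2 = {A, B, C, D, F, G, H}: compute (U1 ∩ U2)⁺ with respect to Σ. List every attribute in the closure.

U1 ∩ U2 = {G}.
G → E applies, adding E
Closure: {E, G}.

E, G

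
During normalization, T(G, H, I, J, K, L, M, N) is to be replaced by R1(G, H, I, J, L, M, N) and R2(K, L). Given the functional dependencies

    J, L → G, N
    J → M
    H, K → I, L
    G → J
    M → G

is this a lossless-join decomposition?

Common attributes: R1 ∩ R2 = {L}.
No dependency enlarges {L}, so (L)⁺ = {L}.
The closure contains neither all of R1 = {G, H, I, J, L, M, N} nor all of R2 = {K, L}, so the common attributes are not a superkey of either fragment. The join is lossy.

No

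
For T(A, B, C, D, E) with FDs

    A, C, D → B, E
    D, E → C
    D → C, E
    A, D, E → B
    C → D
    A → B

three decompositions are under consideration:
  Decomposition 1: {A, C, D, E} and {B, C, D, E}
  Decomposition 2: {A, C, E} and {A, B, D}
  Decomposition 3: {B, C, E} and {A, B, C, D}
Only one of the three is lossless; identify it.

Decomposition 3

Decomposition 1: common = {C, D, E}, closure = {C, D, E} → lossy.
Decomposition 2: common = {A}, closure = {A, B} → lossy.
Decomposition 3: common = {B, C}, closure = {B, C, D, E} → lossless.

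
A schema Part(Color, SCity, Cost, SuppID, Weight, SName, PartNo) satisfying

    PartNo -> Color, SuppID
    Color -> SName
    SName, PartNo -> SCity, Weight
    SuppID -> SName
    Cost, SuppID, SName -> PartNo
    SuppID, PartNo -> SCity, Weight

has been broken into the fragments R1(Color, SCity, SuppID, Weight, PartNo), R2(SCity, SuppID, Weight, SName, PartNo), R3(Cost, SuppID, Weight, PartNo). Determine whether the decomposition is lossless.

Chase test. Columns are Color, SCity, Cost, SuppID, Weight, SName, PartNo; row i has aⱼ where attribute j ∈ Ri, else bᵢⱼ.
Initial tableau (one row per fragment):
  row 1: a1 a2 b13 a4 a5 b16 a7
  row 2: b21 a2 b23 a4 a5 a6 a7
  row 3: b31 b32 a3 a4 a5 b36 a7
Rows 1 and 2 agree on PartNo; apply PartNo→Color, SuppID and equate their Color, SuppID entries.
Rows 1 and 3 agree on PartNo; apply PartNo→Color, SuppID and equate their Color, SuppID entries.
Rows 1 and 2 agree on Color; apply Color→SName and equate their SName entries.
Rows 1 and 3 agree on Color; apply Color→SName and equate their SName entries.
Rows 1 and 3 agree on SName, PartNo; apply SName, PartNo→SCity, Weight and equate their SCity, Weight entries.
Row 3 is now all distinguished symbols — the join is lossless.

Yes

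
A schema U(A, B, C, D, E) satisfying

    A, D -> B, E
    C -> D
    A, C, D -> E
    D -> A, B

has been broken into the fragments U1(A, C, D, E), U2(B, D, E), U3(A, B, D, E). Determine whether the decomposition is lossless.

Yes

Chase test. Columns are A, B, C, D, E; row i has aⱼ where attribute j ∈ Ui, else bᵢⱼ.
Initial tableau (one row per fragment):
  row 1: a1 b12 a3 a4 a5
  row 2: b21 a2 b23 a4 a5
  row 3: a1 a2 b33 a4 a5
Rows 1 and 3 agree on A, D; apply A, D→B, E and equate their B, E entries.
Rows 1 and 2 agree on D; apply D→A, B and equate their A, B entries.
Row 1 is now all distinguished symbols — the join is lossless.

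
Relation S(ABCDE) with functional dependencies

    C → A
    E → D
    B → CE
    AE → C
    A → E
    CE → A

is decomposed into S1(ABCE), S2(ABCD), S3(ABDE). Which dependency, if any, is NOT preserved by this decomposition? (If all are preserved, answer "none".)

C → A lies within S1.
E → D lies within S3.
B → CE lies within S1.
AE → C lies within S1.
A → E lies within S1.
CE → A lies within S1.
Every dependency is enforceable on the fragments, so the decomposition is dependency-preserving.

none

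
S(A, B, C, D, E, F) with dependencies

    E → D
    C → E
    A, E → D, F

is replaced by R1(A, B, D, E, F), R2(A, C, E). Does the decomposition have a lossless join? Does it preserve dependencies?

lossy but dependency-preserving

Lossless test: (A, E)⁺ = {A, D, E, F}, which is a superkey of neither fragment — lossy.
Dependency preservation: every FD's attributes lie within a single fragment, so each can be enforced locally — preserved.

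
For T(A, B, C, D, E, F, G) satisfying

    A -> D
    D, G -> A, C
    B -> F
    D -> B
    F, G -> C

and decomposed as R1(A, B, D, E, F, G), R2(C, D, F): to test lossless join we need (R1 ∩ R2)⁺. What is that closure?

B, D, F

R1 ∩ R2 = {D, F}.
D → B applies, adding B
Closure: {B, D, F}.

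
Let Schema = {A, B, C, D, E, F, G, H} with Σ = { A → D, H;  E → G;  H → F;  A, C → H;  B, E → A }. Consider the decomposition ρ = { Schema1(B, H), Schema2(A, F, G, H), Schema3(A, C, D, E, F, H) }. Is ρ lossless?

No

Chase test. Columns are A, B, C, D, E, F, G, H; row i has aⱼ where attribute j ∈ Schemai, else bᵢⱼ.
Initial tableau (one row per fragment):
  row 1: b11 a2 b13 b14 b15 b16 b17 a8
  row 2: a1 b22 b23 b24 b25 a6 a7 a8
  row 3: a1 b32 a3 a4 a5 a6 b37 a8
Rows 2 and 3 agree on A; apply A→D, H and equate their D, H entries.
Rows 1 and 2 agree on H; apply H→F and equate their F entries.
No row becomes fully distinguished — the join is lossy.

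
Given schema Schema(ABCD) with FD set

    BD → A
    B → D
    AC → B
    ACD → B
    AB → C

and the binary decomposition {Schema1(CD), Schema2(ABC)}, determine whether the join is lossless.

No

Common attributes: Schema1 ∩ Schema2 = {C}.
No dependency enlarges {C}, so (C)⁺ = {C}.
The closure contains neither all of Schema1 = {CD} nor all of Schema2 = {ABC}, so the common attributes are not a superkey of either fragment. The join is lossy.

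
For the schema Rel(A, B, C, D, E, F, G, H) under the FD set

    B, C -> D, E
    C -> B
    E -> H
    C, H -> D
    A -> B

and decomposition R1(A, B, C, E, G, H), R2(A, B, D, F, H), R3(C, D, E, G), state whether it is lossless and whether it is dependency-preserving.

Lossless test (chase): Rows 1 and 3 agree on C; apply C→B and equate their B entries. Rows 1 and 3 agree on E; apply E→H and equate their H entries. Rows 1 and 3 agree on C, H; apply C, H→D and equate their D entries. No row becomes fully distinguished — the join is lossy.
Dependency preservation: B, C → D, E; C, H → D are not contained in any single fragment, but the restricted closure of each left-hand side across the fragments still reaches the right-hand side; the remaining FDs each lie inside some fragment. All dependencies are preserved.

lossy but dependency-preserving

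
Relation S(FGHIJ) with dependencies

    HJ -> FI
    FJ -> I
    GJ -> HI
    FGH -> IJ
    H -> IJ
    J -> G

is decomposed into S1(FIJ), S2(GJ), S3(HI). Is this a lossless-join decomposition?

Chase test. Columns are FGHIJ; row i has aⱼ where attribute j ∈ Si, else bᵢⱼ.
Initial tableau (one row per fragment):
  row 1: a1 b12 b13 a4 a5
  row 2: b21 a2 b23 b24 a5
  row 3: b31 b32 a3 a4 b35
Rows 1 and 2 agree on J; apply J→G and equate their G entries.
Rows 1 and 2 agree on GJ; apply GJ→HI and equate their HI entries.
Rows 1 and 2 agree on HJ; apply HJ→FI and equate their FI entries.
No row becomes fully distinguished — the join is lossy.

No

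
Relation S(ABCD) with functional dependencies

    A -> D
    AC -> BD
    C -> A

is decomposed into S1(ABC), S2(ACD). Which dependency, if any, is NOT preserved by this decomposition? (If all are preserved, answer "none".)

A → D lies within S2.
AC → BD: restricted closure across fragments reaches BD.
C → A lies within S1.
Every dependency is enforceable on the fragments, so the decomposition is dependency-preserving.

none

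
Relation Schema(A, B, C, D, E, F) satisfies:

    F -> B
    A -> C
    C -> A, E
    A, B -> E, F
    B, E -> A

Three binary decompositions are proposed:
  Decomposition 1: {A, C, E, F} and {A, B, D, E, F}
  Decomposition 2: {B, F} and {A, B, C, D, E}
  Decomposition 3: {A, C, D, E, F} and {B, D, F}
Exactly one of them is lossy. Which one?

Decomposition 1: common = {A, E, F}, closure = {A, B, C, E, F} → lossless.
Decomposition 2: common = {B}, closure = {B} → lossy.
Decomposition 3: common = {D, F}, closure = {B, D, F} → lossless.

Decomposition 2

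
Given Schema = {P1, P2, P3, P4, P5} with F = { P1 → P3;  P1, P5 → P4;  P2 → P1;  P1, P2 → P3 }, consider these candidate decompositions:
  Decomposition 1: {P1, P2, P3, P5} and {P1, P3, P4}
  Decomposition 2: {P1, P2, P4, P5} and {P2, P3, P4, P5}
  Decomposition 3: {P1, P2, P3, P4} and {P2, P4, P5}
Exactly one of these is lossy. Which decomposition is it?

Decomposition 1: common = {P1, P3}, closure = {P1, P3} → lossy.
Decomposition 2: common = {P2, P4, P5}, closure = {P1, P2, P3, P4, P5} → lossless.
Decomposition 3: common = {P2, P4}, closure = {P1, P2, P3, P4} → lossless.

Decomposition 1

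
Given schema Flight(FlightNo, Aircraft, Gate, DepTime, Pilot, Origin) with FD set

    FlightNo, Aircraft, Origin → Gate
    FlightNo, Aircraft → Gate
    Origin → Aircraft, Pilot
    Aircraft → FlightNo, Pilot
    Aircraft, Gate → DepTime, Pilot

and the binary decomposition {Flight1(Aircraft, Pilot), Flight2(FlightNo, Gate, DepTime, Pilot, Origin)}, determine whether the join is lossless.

Common attributes: Flight1 ∩ Flight2 = {Pilot}.
No dependency enlarges {Pilot}, so (Pilot)⁺ = {Pilot}.
The closure contains neither all of Flight1 = {Aircraft, Pilot} nor all of Flight2 = {FlightNo, Gate, DepTime, Pilot, Origin}, so the common attributes are not a superkey of either fragment. The join is lossy.

No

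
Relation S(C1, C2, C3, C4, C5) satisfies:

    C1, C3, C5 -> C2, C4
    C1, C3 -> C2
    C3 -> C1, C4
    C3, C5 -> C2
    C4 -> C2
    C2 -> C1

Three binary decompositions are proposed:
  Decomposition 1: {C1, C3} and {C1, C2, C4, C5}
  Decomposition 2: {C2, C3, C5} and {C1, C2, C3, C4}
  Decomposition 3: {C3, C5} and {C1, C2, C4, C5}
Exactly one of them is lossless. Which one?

Decomposition 1: common = {C1}, closure = {C1} → lossy.
Decomposition 2: common = {C2, C3}, closure = {C1, C2, C3, C4} → lossless.
Decomposition 3: common = {C5}, closure = {C5} → lossy.

Decomposition 2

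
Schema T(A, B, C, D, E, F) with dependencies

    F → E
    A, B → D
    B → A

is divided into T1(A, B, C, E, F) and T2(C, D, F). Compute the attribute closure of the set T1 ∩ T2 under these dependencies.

T1 ∩ T2 = {C, F}.
F → E applies, adding E
Closure: {C, E, F}.

C, E, F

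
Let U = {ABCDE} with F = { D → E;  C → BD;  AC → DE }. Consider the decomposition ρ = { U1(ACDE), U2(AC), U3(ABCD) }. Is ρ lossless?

Chase test. Columns are ABCDE; row i has aⱼ where attribute j ∈ Ui, else bᵢⱼ.
Initial tableau (one row per fragment):
  row 1: a1 b12 a3 a4 a5
  row 2: a1 b22 a3 b24 b25
  row 3: a1 a2 a3 a4 b35
Rows 1 and 3 agree on D; apply D→E and equate their E entries.
Rows 1 and 2 agree on C; apply C→BD and equate their BD entries.
Rows 1 and 3 agree on C; apply C→BD and equate their BD entries.
Rows 1 and 2 agree on AC; apply AC→DE and equate their DE entries.
Row 1 is now all distinguished symbols — the join is lossless.

Yes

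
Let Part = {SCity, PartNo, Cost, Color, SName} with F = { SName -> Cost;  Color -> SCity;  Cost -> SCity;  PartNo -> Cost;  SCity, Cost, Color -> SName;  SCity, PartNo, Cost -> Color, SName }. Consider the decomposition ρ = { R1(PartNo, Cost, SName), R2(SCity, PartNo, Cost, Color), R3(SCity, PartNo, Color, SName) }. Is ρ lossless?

Yes

Chase test. Columns are SCity, PartNo, Cost, Color, SName; row i has aⱼ where attribute j ∈ Ri, else bᵢⱼ.
Initial tableau (one row per fragment):
  row 1: b11 a2 a3 b14 a5
  row 2: a1 a2 a3 a4 b25
  row 3: a1 a2 b33 a4 a5
Rows 1 and 3 agree on SName; apply SName→Cost and equate their Cost entries.
Rows 1 and 2 agree on Cost; apply Cost→SCity and equate their SCity entries.
Rows 2 and 3 agree on SCity, Cost, Color; apply SCity, Cost, Color→SName and equate their SName entries.
Rows 1 and 2 agree on SCity, PartNo, Cost; apply SCity, PartNo, Cost→Color, SName and equate their Color, SName entries.
Row 1 is now all distinguished symbols — the join is lossless.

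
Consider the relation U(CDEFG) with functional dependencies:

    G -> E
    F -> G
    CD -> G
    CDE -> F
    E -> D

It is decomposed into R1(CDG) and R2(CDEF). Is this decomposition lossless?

Yes

Common attributes: R1 ∩ R2 = {CD}.
Closure of {CD}: CD → G applies, adding G; G → E applies, adding E; CDE → F applies, adding F. So (CD)⁺ = {CDEFG}.
This closure contains every attribute of R1, so R1 ∩ R2 → R1. The join is lossless.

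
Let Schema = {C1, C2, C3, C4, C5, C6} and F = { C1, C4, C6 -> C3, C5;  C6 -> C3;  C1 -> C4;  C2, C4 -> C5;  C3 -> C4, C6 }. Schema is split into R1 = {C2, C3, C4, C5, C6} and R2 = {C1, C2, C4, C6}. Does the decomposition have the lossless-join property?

Common attributes: R1 ∩ R2 = {C2, C4, C6}.
Closure of {C2, C4, C6}: C6 → C3 applies, adding C3; C2, C4 → C5 applies, adding C5. So (C2, C4, C6)⁺ = {C2, C3, C4, C5, C6}.
This closure contains every attribute of R1, so R1 ∩ R2 → R1. The join is lossless.

Yes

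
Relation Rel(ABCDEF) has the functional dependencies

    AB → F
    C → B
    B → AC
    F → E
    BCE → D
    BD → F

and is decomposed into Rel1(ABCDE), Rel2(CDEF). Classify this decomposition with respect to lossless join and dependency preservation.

Lossless test: (CDE)⁺ = {ABCDEF}, which contains all of one fragment — lossless.
Dependency preservation: AB → F; BD → F are not contained in any single fragment, but the restricted closure of each left-hand side across the fragments still reaches the right-hand side; the remaining FDs each lie inside some fragment. All dependencies are preserved.

lossless and dependency-preserving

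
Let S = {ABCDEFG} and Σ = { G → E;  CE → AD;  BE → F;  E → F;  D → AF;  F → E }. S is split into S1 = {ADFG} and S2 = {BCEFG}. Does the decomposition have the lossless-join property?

No

Common attributes: S1 ∩ S2 = {FG}.
Closure of {FG}: G → E applies, adding E. So (FG)⁺ = {EFG}.
The closure contains neither all of S1 = {ADFG} nor all of S2 = {BCEFG}, so the common attributes are not a superkey of either fragment. The join is lossy.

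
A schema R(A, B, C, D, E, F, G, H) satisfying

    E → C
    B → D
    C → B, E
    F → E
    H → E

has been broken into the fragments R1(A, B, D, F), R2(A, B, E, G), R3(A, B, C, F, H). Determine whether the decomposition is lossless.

No

Chase test. Columns are A, B, C, D, E, F, G, H; row i has aⱼ where attribute j ∈ Ri, else bᵢⱼ.
Initial tableau (one row per fragment):
  row 1: a1 a2 b13 a4 b15 a6 b17 b18
  row 2: a1 a2 b23 b24 a5 b26 a7 b28
  row 3: a1 a2 a3 b34 b35 a6 b37 a8
Rows 1 and 2 agree on B; apply B→D and equate their D entries.
Rows 1 and 3 agree on B; apply B→D and equate their D entries.
Rows 1 and 3 agree on F; apply F→E and equate their E entries.
Rows 1 and 3 agree on E; apply E→C and equate their C entries.
No row becomes fully distinguished — the join is lossy.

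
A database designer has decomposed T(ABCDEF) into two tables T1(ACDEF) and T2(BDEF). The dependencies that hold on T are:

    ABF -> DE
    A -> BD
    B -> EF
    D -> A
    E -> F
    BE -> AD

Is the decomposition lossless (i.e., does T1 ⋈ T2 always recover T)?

Yes

Common attributes: T1 ∩ T2 = {DEF}.
Closure of {DEF}: D → A applies, adding A; A → BD applies, adding B. So (DEF)⁺ = {ABDEF}.
This closure contains every attribute of T2, so T1 ∩ T2 → T2. The join is lossless.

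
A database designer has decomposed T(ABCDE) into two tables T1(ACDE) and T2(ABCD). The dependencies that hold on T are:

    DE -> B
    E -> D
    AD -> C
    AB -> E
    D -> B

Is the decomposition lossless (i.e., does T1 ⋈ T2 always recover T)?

Yes

Common attributes: T1 ∩ T2 = {ACD}.
Closure of {ACD}: D → B applies, adding B; AB → E applies, adding E. So (ACD)⁺ = {ABCDE}.
This closure contains every attribute of T1, so T1 ∩ T2 → T1. The join is lossless.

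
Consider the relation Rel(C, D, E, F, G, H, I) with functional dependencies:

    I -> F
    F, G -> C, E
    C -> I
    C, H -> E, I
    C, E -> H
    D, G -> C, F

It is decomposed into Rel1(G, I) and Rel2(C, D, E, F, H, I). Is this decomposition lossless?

Common attributes: Rel1 ∩ Rel2 = {I}.
Closure of {I}: I → F applies, adding F. So (I)⁺ = {F, I}.
The closure contains neither all of Rel1 = {G, I} nor all of Rel2 = {C, D, E, F, H, I}, so the common attributes are not a superkey of either fragment. The join is lossy.

No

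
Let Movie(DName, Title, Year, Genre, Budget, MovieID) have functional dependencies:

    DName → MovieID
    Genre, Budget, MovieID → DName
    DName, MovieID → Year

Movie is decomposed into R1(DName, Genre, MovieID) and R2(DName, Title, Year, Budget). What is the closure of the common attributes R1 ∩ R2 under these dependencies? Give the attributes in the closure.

DName, Year, MovieID

R1 ∩ R2 = {DName}.
DName → MovieID applies, adding MovieID
DName, MovieID → Year applies, adding Year
Closure: {DName, Year, MovieID}.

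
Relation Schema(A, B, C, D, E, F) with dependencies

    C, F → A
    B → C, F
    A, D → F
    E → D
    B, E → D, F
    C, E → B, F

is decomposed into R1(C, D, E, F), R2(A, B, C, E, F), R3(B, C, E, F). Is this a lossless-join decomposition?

Yes

Chase test. Columns are A, B, C, D, E, F; row i has aⱼ where attribute j ∈ Ri, else bᵢⱼ.
Initial tableau (one row per fragment):
  row 1: b11 b12 a3 a4 a5 a6
  row 2: a1 a2 a3 b24 a5 a6
  row 3: b31 a2 a3 b34 a5 a6
Rows 1 and 2 agree on C, F; apply C, F→A and equate their A entries.
Rows 1 and 3 agree on C, F; apply C, F→A and equate their A entries.
Rows 1 and 2 agree on E; apply E→D and equate their D entries.
Rows 1 and 3 agree on E; apply E→D and equate their D entries.
Rows 1 and 2 agree on C, E; apply C, E→B, F and equate their B, F entries.
Row 1 is now all distinguished symbols — the join is lossless.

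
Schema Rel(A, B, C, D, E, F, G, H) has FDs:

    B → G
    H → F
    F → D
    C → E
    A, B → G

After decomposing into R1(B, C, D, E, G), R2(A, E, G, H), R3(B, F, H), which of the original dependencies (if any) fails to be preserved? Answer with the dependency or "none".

F → D

Check F → D: no single fragment contains all of {D, F}, and the restricted closure of {F} across the fragments never reaches {D}.
B → G is preserved.
H → F is preserved.
C → E is preserved.
A, B → G is preserved.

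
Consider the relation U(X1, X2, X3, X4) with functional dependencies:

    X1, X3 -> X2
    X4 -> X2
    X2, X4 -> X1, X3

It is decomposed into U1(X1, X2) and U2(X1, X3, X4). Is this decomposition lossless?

No

Common attributes: U1 ∩ U2 = {X1}.
No dependency enlarges {X1}, so (X1)⁺ = {X1}.
The closure contains neither all of U1 = {X1, X2} nor all of U2 = {X1, X3, X4}, so the common attributes are not a superkey of either fragment. The join is lossy.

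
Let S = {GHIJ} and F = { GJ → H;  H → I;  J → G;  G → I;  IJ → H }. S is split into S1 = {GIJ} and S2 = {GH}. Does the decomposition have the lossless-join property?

Common attributes: S1 ∩ S2 = {G}.
Closure of {G}: G → I applies, adding I. So (G)⁺ = {GI}.
The closure contains neither all of S1 = {GIJ} nor all of S2 = {GH}, so the common attributes are not a superkey of either fragment. The join is lossy.

No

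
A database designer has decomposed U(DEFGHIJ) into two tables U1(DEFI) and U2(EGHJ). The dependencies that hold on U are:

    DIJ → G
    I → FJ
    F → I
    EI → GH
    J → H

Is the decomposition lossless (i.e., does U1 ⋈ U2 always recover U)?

Common attributes: U1 ∩ U2 = {E}.
No dependency enlarges {E}, so (E)⁺ = {E}.
The closure contains neither all of U1 = {DEFI} nor all of U2 = {EGHJ}, so the common attributes are not a superkey of either fragment. The join is lossy.

No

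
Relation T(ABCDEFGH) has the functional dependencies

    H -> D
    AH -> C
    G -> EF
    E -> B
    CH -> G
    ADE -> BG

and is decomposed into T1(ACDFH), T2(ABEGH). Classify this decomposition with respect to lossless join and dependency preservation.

lossless but not dependency-preserving

Lossless test: (AH)⁺ = {ABCDEFGH}, which contains all of one fragment — lossless.
Dependency preservation: the restricted closure of {G} across the fragments never reaches {EF}, so G → EF cannot be enforced without a join — not preserved.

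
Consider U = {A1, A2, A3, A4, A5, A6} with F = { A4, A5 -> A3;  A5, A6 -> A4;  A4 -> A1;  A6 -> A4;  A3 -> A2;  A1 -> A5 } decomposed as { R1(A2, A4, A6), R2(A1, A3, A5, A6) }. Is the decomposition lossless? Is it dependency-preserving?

Lossless test: (A6)⁺ = {A1, A2, A3, A4, A5, A6}, which contains all of one fragment — lossless.
Dependency preservation: the restricted closure of {A4, A5} across the fragments never reaches {A3}, so A4, A5 → A3 cannot be enforced without a join — not preserved.

lossless but not dependency-preserving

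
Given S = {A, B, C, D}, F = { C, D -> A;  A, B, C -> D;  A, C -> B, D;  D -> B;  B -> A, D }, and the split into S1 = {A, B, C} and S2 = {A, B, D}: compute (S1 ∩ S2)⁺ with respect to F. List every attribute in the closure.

S1 ∩ S2 = {A, B}.
B → A, D applies, adding D
Closure: {A, B, D}.

A, B, D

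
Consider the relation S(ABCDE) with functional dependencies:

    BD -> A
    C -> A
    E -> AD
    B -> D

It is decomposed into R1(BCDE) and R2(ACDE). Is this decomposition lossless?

Common attributes: R1 ∩ R2 = {CDE}.
Closure of {CDE}: C → A applies, adding A. So (CDE)⁺ = {ACDE}.
This closure contains every attribute of R2, so R1 ∩ R2 → R2. The join is lossless.

Yes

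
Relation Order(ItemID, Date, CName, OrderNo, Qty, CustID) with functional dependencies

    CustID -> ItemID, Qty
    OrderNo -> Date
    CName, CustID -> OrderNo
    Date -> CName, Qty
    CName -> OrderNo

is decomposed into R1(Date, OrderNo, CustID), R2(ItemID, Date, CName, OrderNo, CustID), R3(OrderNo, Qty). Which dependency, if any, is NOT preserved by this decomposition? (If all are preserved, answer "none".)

Check CustID → ItemID, Qty: no single fragment contains all of {ItemID, Qty, CustID}, and the restricted closure of {CustID} across the fragments never reaches {ItemID, Qty}.
OrderNo → Date is preserved.
CName, CustID → OrderNo is preserved.
Date → CName, Qty is preserved.
CName → OrderNo is preserved.

CustID -> ItemID, Qty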